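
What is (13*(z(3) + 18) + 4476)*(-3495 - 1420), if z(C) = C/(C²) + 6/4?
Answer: -139600745/6 ≈ -2.3267e+7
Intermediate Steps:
z(C) = 3/2 + 1/C (z(C) = C/C² + 6*(¼) = 1/C + 3/2 = 3/2 + 1/C)
(13*(z(3) + 18) + 4476)*(-3495 - 1420) = (13*((3/2 + 1/3) + 18) + 4476)*(-3495 - 1420) = (13*((3/2 + ⅓) + 18) + 4476)*(-4915) = (13*(11/6 + 18) + 4476)*(-4915) = (13*(119/6) + 4476)*(-4915) = (1547/6 + 4476)*(-4915) = (28403/6)*(-4915) = -139600745/6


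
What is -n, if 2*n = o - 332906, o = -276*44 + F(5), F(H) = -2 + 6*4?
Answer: 172514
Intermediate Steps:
F(H) = 22 (F(H) = -2 + 24 = 22)
o = -12122 (o = -276*44 + 22 = -12144 + 22 = -12122)
n = -172514 (n = (-12122 - 332906)/2 = (½)*(-345028) = -172514)
-n = -1*(-172514) = 172514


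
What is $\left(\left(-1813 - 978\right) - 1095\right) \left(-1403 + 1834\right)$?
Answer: $-1674866$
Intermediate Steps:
$\left(\left(-1813 - 978\right) - 1095\right) \left(-1403 + 1834\right) = \left(\left(-1813 - 978\right) - 1095\right) 431 = \left(-2791 - 1095\right) 431 = \left(-3886\right) 431 = -1674866$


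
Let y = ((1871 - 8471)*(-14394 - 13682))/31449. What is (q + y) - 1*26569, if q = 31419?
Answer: 10237250/953 ≈ 10742.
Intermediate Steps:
y = 5615200/953 (y = -6600*(-28076)*(1/31449) = 185301600*(1/31449) = 5615200/953 ≈ 5892.1)
(q + y) - 1*26569 = (31419 + 5615200/953) - 1*26569 = 35557507/953 - 26569 = 10237250/953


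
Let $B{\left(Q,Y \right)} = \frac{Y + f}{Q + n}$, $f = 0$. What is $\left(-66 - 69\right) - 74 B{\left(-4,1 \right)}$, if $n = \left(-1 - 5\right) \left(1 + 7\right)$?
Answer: $- \frac{3473}{26} \approx -133.58$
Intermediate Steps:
$n = -48$ ($n = \left(-6\right) 8 = -48$)
$B{\left(Q,Y \right)} = \frac{Y}{-48 + Q}$ ($B{\left(Q,Y \right)} = \frac{Y + 0}{Q - 48} = \frac{Y}{-48 + Q}$)
$\left(-66 - 69\right) - 74 B{\left(-4,1 \right)} = \left(-66 - 69\right) - 74 \cdot 1 \frac{1}{-48 - 4} = -135 - 74 \cdot 1 \frac{1}{-52} = -135 - 74 \cdot 1 \left(- \frac{1}{52}\right) = -135 - - \frac{37}{26} = -135 + \frac{37}{26} = - \frac{3473}{26}$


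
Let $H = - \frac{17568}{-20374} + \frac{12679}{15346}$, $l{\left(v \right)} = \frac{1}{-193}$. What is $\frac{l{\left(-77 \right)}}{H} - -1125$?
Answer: $\frac{939544428343}{835152881} \approx 1125.0$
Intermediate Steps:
$l{\left(v \right)} = - \frac{1}{193}$
$H = \frac{4327217}{2562782}$ ($H = \left(-17568\right) \left(- \frac{1}{20374}\right) + 12679 \cdot \frac{1}{15346} = \frac{144}{167} + \frac{12679}{15346} = \frac{4327217}{2562782} \approx 1.6885$)
$\frac{l{\left(-77 \right)}}{H} - -1125 = - \frac{1}{193 \cdot \frac{4327217}{2562782}} - -1125 = \left(- \frac{1}{193}\right) \frac{2562782}{4327217} + 1125 = - \frac{2562782}{835152881} + 1125 = \frac{939544428343}{835152881}$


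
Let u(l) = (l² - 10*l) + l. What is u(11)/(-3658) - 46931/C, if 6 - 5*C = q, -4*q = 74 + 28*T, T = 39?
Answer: -171674907/217651 ≈ -788.76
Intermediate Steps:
u(l) = l² - 9*l
q = -583/2 (q = -(74 + 28*39)/4 = -(74 + 1092)/4 = -¼*1166 = -583/2 ≈ -291.50)
C = 119/2 (C = 6/5 - ⅕*(-583/2) = 6/5 + 583/10 = 119/2 ≈ 59.500)
u(11)/(-3658) - 46931/C = (11*(-9 + 11))/(-3658) - 46931/119/2 = (11*2)*(-1/3658) - 46931*2/119 = 22*(-1/3658) - 93862/119 = -11/1829 - 93862/119 = -171674907/217651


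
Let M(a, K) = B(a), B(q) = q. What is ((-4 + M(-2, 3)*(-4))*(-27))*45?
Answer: -4860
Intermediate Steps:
M(a, K) = a
((-4 + M(-2, 3)*(-4))*(-27))*45 = ((-4 - 2*(-4))*(-27))*45 = ((-4 + 8)*(-27))*45 = (4*(-27))*45 = -108*45 = -4860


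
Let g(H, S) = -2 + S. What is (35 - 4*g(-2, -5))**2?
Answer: 3969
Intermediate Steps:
(35 - 4*g(-2, -5))**2 = (35 - 4*(-2 - 5))**2 = (35 - 4*(-7))**2 = (35 + 28)**2 = 63**2 = 3969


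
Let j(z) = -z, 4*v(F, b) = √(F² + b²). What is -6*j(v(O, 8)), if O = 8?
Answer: 12*√2 ≈ 16.971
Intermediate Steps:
v(F, b) = √(F² + b²)/4
-6*j(v(O, 8)) = -(-6)*√(8² + 8²)/4 = -(-6)*√(64 + 64)/4 = -(-6)*√128/4 = -(-6)*(8*√2)/4 = -(-6)*2*√2 = -(-12)*√2 = 12*√2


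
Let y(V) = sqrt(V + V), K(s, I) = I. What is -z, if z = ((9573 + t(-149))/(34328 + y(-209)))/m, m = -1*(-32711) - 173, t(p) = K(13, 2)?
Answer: -82172650/9585792430269 + 9575*I*sqrt(418)/38343169721076 ≈ -8.5723e-6 + 5.1055e-9*I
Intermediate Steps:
t(p) = 2
m = 32538 (m = 32711 - 173 = 32538)
y(V) = sqrt(2)*sqrt(V) (y(V) = sqrt(2*V) = sqrt(2)*sqrt(V))
z = 9575/(32538*(34328 + I*sqrt(418))) (z = ((9573 + 2)/(34328 + sqrt(2)*sqrt(-209)))/32538 = (9575/(34328 + sqrt(2)*(I*sqrt(209))))*(1/32538) = (9575/(34328 + I*sqrt(418)))*(1/32538) = 9575/(32538*(34328 + I*sqrt(418))) ≈ 8.5723e-6 - 5.1055e-9*I)
-z = -(82172650/9585792430269 - 9575*I*sqrt(418)/38343169721076) = -82172650/9585792430269 + 9575*I*sqrt(418)/38343169721076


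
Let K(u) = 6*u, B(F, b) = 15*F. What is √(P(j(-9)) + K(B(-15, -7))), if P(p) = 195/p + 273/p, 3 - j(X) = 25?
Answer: 6*I*√4609/11 ≈ 37.031*I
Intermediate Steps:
j(X) = -22 (j(X) = 3 - 1*25 = 3 - 25 = -22)
P(p) = 468/p
√(P(j(-9)) + K(B(-15, -7))) = √(468/(-22) + 6*(15*(-15))) = √(468*(-1/22) + 6*(-225)) = √(-234/11 - 1350) = √(-15084/11) = 6*I*√4609/11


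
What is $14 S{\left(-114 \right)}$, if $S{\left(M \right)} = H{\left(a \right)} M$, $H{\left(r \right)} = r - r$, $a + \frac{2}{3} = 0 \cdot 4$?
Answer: $0$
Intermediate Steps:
$a = - \frac{2}{3}$ ($a = - \frac{2}{3} + 0 \cdot 4 = - \frac{2}{3} + 0 = - \frac{2}{3} \approx -0.66667$)
$H{\left(r \right)} = 0$
$S{\left(M \right)} = 0$ ($S{\left(M \right)} = 0 M = 0$)
$14 S{\left(-114 \right)} = 14 \cdot 0 = 0$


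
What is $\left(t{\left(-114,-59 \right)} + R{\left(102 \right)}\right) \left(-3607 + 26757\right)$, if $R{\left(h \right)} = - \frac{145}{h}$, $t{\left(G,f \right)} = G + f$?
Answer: $- \frac{205930825}{51} \approx -4.0379 \cdot 10^{6}$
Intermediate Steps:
$\left(t{\left(-114,-59 \right)} + R{\left(102 \right)}\right) \left(-3607 + 26757\right) = \left(\left(-114 - 59\right) - \frac{145}{102}\right) \left(-3607 + 26757\right) = \left(-173 - \frac{145}{102}\right) 23150 = \left(- \frac{17791}{102}\right) 23150 = - \frac{205930825}{51}$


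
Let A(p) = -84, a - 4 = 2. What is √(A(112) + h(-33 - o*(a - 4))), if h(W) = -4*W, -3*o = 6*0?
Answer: 4*√3 ≈ 6.9282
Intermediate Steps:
a = 6 (a = 4 + 2 = 6)
o = 0 (o = -2*0 = -⅓*0 = 0)
√(A(112) + h(-33 - o*(a - 4))) = √(-84 - 4*(-33 - 0*(6 - 4))) = √(-84 - 4*(-33 - 0*2)) = √(-84 - 4*(-33 - 1*0)) = √(-84 - 4*(-33 + 0)) = √(-84 - 4*(-33)) = √(-84 + 132) = √48 = 4*√3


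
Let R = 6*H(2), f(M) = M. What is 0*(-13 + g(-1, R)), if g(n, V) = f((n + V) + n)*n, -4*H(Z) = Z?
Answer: 0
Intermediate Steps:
H(Z) = -Z/4
R = -3 (R = 6*(-¼*2) = 6*(-½) = -3)
g(n, V) = n*(V + 2*n) (g(n, V) = ((n + V) + n)*n = ((V + n) + n)*n = (V + 2*n)*n = n*(V + 2*n))
0*(-13 + g(-1, R)) = 0*(-13 - (-3 + 2*(-1))) = 0*(-13 - (-3 - 2)) = 0*(-13 - 1*(-5)) = 0*(-13 + 5) = 0*(-8) = 0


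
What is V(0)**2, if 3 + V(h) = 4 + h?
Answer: 1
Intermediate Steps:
V(h) = 1 + h (V(h) = -3 + (4 + h) = 1 + h)
V(0)**2 = (1 + 0)**2 = 1**2 = 1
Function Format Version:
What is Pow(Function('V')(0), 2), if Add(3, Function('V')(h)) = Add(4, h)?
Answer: 1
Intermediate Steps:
Function('V')(h) = Add(1, h) (Function('V')(h) = Add(-3, Add(4, h)) = Add(1, h))
Pow(Function('V')(0), 2) = Pow(Add(1, 0), 2) = Pow(1, 2) = 1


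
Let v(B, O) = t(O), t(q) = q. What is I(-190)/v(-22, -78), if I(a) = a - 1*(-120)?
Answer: 35/39 ≈ 0.89744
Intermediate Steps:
v(B, O) = O
I(a) = 120 + a (I(a) = a + 120 = 120 + a)
I(-190)/v(-22, -78) = (120 - 190)/(-78) = -70*(-1/78) = 35/39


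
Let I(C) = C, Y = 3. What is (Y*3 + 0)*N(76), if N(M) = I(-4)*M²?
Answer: -207936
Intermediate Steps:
N(M) = -4*M²
(Y*3 + 0)*N(76) = (3*3 + 0)*(-4*76²) = (9 + 0)*(-4*5776) = 9*(-23104) = -207936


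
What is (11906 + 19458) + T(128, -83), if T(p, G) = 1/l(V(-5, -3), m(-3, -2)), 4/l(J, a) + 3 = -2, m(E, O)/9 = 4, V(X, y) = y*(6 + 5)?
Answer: 125451/4 ≈ 31363.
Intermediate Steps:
V(X, y) = 11*y (V(X, y) = y*11 = 11*y)
m(E, O) = 36 (m(E, O) = 9*4 = 36)
l(J, a) = -4/5 (l(J, a) = 4/(-3 - 2) = 4/(-5) = 4*(-1/5) = -4/5)
T(p, G) = -5/4 (T(p, G) = 1/(-4/5) = -5/4)
(11906 + 19458) + T(128, -83) = (11906 + 19458) - 5/4 = 31364 - 5/4 = 125451/4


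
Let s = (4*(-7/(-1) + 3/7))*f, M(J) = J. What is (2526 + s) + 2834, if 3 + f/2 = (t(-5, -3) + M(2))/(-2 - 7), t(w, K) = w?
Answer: 109232/21 ≈ 5201.5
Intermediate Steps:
f = -16/3 (f = -6 + 2*((-5 + 2)/(-2 - 7)) = -6 + 2*(-3/(-9)) = -6 + 2*(-3*(-⅑)) = -6 + 2*(⅓) = -6 + ⅔ = -16/3 ≈ -5.3333)
s = -3328/21 (s = (4*(-7/(-1) + 3/7))*(-16/3) = (4*(-7*(-1) + 3*(⅐)))*(-16/3) = (4*(7 + 3/7))*(-16/3) = (4*(52/7))*(-16/3) = (208/7)*(-16/3) = -3328/21 ≈ -158.48)
(2526 + s) + 2834 = (2526 - 3328/21) + 2834 = 49718/21 + 2834 = 109232/21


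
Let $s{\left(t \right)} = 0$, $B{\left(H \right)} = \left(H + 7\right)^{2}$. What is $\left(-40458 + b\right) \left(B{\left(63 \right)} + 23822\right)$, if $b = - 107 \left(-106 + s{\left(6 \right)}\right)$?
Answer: $-836269752$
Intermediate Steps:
$B{\left(H \right)} = \left(7 + H\right)^{2}$
$b = 11342$ ($b = - 107 \left(-106 + 0\right) = \left(-107\right) \left(-106\right) = 11342$)
$\left(-40458 + b\right) \left(B{\left(63 \right)} + 23822\right) = \left(-40458 + 11342\right) \left(\left(7 + 63\right)^{2} + 23822\right) = - 29116 \left(70^{2} + 23822\right) = - 29116 \left(4900 + 23822\right) = \left(-29116\right) 28722 = -836269752$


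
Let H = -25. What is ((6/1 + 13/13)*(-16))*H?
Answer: 2800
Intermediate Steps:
((6/1 + 13/13)*(-16))*H = ((6/1 + 13/13)*(-16))*(-25) = ((6*1 + 13*(1/13))*(-16))*(-25) = ((6 + 1)*(-16))*(-25) = (7*(-16))*(-25) = -112*(-25) = 2800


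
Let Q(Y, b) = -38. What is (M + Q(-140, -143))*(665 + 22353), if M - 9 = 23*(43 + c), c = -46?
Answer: -2255764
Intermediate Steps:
M = -60 (M = 9 + 23*(43 - 46) = 9 + 23*(-3) = 9 - 69 = -60)
(M + Q(-140, -143))*(665 + 22353) = (-60 - 38)*(665 + 22353) = -98*23018 = -2255764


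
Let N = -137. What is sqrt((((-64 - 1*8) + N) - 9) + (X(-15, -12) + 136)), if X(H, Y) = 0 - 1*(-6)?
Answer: 2*I*sqrt(19) ≈ 8.7178*I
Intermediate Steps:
X(H, Y) = 6 (X(H, Y) = 0 + 6 = 6)
sqrt((((-64 - 1*8) + N) - 9) + (X(-15, -12) + 136)) = sqrt((((-64 - 1*8) - 137) - 9) + (6 + 136)) = sqrt((((-64 - 8) - 137) - 9) + 142) = sqrt(((-72 - 137) - 9) + 142) = sqrt((-209 - 9) + 142) = sqrt(-218 + 142) = sqrt(-76) = 2*I*sqrt(19)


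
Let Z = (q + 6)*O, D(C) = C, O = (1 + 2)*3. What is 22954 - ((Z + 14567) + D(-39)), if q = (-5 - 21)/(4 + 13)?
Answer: 142558/17 ≈ 8385.8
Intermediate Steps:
O = 9 (O = 3*3 = 9)
q = -26/17 ≈ -1.5294
Z = 684/17 (Z = (-26/17 + 6)*9 = (76/17)*9 = 684/17 ≈ 40.235)
22954 - ((Z + 14567) + D(-39)) = 22954 - ((684/17 + 14567) - 39) = 22954 - (248323/17 - 39) = 22954 - 1*247660/17 = 22954 - 247660/17 = 142558/17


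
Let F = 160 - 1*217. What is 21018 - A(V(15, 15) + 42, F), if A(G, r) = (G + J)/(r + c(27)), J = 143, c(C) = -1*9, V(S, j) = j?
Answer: 693694/33 ≈ 21021.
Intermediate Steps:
c(C) = -9
F = -57 (F = 160 - 217 = -57)
A(G, r) = (143 + G)/(-9 + r) (A(G, r) = (G + 143)/(r - 9) = (143 + G)/(-9 + r))
21018 - A(V(15, 15) + 42, F) = 21018 - (143 + (15 + 42))/(-9 - 57) = 21018 - (143 + 57)/(-66) = 21018 - (-1)*200/66 = 21018 - 1*(-100/33) = 21018 + 100/33 = 693694/33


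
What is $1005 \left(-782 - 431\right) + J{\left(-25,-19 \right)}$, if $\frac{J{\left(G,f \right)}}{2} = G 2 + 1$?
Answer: $-1219163$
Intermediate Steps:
$J{\left(G,f \right)} = 2 + 4 G$ ($J{\left(G,f \right)} = 2 \left(G 2 + 1\right) = 2 \left(2 G + 1\right) = 2 \left(1 + 2 G\right) = 2 + 4 G$)
$1005 \left(-782 - 431\right) + J{\left(-25,-19 \right)} = 1005 \left(-782 - 431\right) + \left(2 + 4 \left(-25\right)\right) = 1005 \left(-1213\right) + \left(2 - 100\right) = -1219065 - 98 = -1219163$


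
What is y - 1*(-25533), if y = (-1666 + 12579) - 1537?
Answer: 34909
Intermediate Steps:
y = 9376 (y = 10913 - 1537 = 9376)
y - 1*(-25533) = 9376 - 1*(-25533) = 9376 + 25533 = 34909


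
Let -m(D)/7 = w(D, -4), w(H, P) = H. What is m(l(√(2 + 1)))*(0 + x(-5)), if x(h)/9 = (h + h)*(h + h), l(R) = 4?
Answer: -25200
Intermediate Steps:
x(h) = 36*h² (x(h) = 9*((h + h)*(h + h)) = 9*((2*h)*(2*h)) = 9*(4*h²) = 36*h²)
m(D) = -7*D
m(l(√(2 + 1)))*(0 + x(-5)) = (-7*4)*(0 + 36*(-5)²) = -28*(0 + 36*25) = -28*(0 + 900) = -28*900 = -25200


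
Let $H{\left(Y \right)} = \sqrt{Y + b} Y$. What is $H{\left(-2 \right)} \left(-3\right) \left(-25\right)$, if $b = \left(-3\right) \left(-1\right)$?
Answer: $-150$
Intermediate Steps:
$b = 3$
$H{\left(Y \right)} = Y \sqrt{3 + Y}$ ($H{\left(Y \right)} = \sqrt{Y + 3} Y = \sqrt{3 + Y} Y = Y \sqrt{3 + Y}$)
$H{\left(-2 \right)} \left(-3\right) \left(-25\right) = - 2 \sqrt{3 - 2} \left(-3\right) \left(-25\right) = - 2 \sqrt{1} \left(-3\right) \left(-25\right) = \left(-2\right) 1 \left(-3\right) \left(-25\right) = \left(-2\right) \left(-3\right) \left(-25\right) = 6 \left(-25\right) = -150$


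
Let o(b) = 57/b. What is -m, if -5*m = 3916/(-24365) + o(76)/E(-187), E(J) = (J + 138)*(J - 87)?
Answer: -19111979/594771800 ≈ -0.032133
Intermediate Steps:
E(J) = (-87 + J)*(138 + J) (E(J) = (138 + J)*(-87 + J) = (-87 + J)*(138 + J))
m = 19111979/594771800 (m = -(3916/(-24365) + (57/76)/(-12006 + (-187)² + 51*(-187)))/5 = -(3916*(-1/24365) + (57*(1/76))/(-12006 + 34969 - 9537))/5 = -(-356/2215 + (¾)/13426)/5 = -(-356/2215 + (¾)*(1/13426))/5 = -(-356/2215 + 3/53704)/5 = -⅕*(-19111979/118954360) = 19111979/594771800 ≈ 0.032133)
-m = -1*19111979/594771800 = -19111979/594771800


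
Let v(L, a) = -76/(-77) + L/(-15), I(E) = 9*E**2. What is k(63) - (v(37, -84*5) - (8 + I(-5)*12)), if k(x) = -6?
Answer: 3122519/1155 ≈ 2703.5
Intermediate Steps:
v(L, a) = 76/77 - L/15 (v(L, a) = -76*(-1/77) + L*(-1/15) = 76/77 - L/15)
k(63) - (v(37, -84*5) - (8 + I(-5)*12)) = -6 - ((76/77 - 1/15*37) - (8 + (9*(-5)**2)*12)) = -6 - ((76/77 - 37/15) - (8 + (9*25)*12)) = -6 - (-1709/1155 - (8 + 225*12)) = -6 - (-1709/1155 - (8 + 2700)) = -6 - (-1709/1155 - 1*2708) = -6 - (-1709/1155 - 2708) = -6 - 1*(-3129449/1155) = -6 + 3129449/1155 = 3122519/1155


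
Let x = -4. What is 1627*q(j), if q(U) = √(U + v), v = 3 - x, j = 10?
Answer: 1627*√17 ≈ 6708.3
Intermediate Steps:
v = 7 (v = 3 - 1*(-4) = 3 + 4 = 7)
q(U) = √(7 + U) (q(U) = √(U + 7) = √(7 + U))
1627*q(j) = 1627*√(7 + 10) = 1627*√17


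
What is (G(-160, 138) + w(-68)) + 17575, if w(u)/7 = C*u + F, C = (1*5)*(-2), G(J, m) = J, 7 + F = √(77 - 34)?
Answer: 22126 + 7*√43 ≈ 22172.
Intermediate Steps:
F = -7 + √43 (F = -7 + √(77 - 34) = -7 + √43 ≈ -0.44256)
C = -10 (C = 5*(-2) = -10)
w(u) = -49 - 70*u + 7*√43 (w(u) = 7*(-10*u + (-7 + √43)) = 7*(-7 + √43 - 10*u) = -49 - 70*u + 7*√43)
(G(-160, 138) + w(-68)) + 17575 = (-160 + (-49 - 70*(-68) + 7*√43)) + 17575 = (-160 + (-49 + 4760 + 7*√43)) + 17575 = (-160 + (4711 + 7*√43)) + 17575 = (4551 + 7*√43) + 17575 = 22126 + 7*√43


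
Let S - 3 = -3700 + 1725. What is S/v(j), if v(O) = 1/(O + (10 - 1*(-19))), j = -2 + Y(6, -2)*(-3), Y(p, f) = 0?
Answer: -53244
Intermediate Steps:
S = -1972 (S = 3 + (-3700 + 1725) = 3 - 1975 = -1972)
j = -2 (j = -2 + 0*(-3) = -2 + 0 = -2)
v(O) = 1/(29 + O) (v(O) = 1/(O + (10 + 19)) = 1/(O + 29) = 1/(29 + O))
S/v(j) = -1972/(1/(29 - 2)) = -1972/(1/27) = -1972/1/27 = -1972*27 = -53244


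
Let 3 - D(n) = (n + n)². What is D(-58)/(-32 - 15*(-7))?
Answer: -13453/73 ≈ -184.29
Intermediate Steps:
D(n) = 3 - 4*n² (D(n) = 3 - (n + n)² = 3 - (2*n)² = 3 - 4*n²)
D(-58)/(-32 - 15*(-7)) = (3 - 4*(-58)²)/(-32 - 15*(-7)) = (3 - 4*3364)/(-32 + 105) = (3 - 13456)/73 = -13453*1/73 = -13453/73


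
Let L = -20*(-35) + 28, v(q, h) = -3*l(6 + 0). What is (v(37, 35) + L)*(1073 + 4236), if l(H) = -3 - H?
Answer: 4008295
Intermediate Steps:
v(q, h) = 27 (v(q, h) = -3*(-3 - (6 + 0)) = -3*(-3 - 1*6) = -3*(-3 - 6) = -3*(-9) = 27)
L = 728 (L = 700 + 28 = 728)
(v(37, 35) + L)*(1073 + 4236) = (27 + 728)*(1073 + 4236) = 755*5309 = 4008295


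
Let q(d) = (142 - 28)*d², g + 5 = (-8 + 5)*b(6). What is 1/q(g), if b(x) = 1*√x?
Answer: 79/95874 - 5*√6/15979 ≈ 5.7527e-5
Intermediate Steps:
b(x) = √x
g = -5 - 3*√6 (g = -5 + (-8 + 5)*√6 = -5 - 3*√6 ≈ -12.348)
q(d) = 114*d²
1/q(g) = 1/(114*(-5 - 3*√6)²)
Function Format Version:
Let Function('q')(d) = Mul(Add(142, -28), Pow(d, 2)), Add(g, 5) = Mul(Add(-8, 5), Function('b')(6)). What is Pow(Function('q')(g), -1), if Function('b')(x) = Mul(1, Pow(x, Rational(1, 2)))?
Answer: Add(Rational(79, 95874), Mul(Rational(-5, 15979), Pow(6, Rational(1, 2)))) ≈ 5.7527e-5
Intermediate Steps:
Function('b')(x) = Pow(x, Rational(1, 2))
g = Add(-5, Mul(-3, Pow(6, Rational(1, 2)))) (g = Add(-5, Mul(Add(-8, 5), Pow(6, Rational(1, 2)))) = Add(-5, Mul(-3, Pow(6, Rational(1, 2)))) ≈ -12.348)
Function('q')(d) = Mul(114, Pow(d, 2))
Pow(Function('q')(g), -1) = Pow(Mul(114, Pow(Add(-5, Mul(-3, Pow(6, Rational(1, 2)))), 2)), -1) = Mul(Rational(1, 114), Pow(Add(-5, Mul(-3, Pow(6, Rational(1, 2)))), -2))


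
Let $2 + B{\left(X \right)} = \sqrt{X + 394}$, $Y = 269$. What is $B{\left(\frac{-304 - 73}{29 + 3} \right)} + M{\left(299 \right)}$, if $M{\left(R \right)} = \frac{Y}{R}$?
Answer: $- \frac{329}{299} + \frac{9 \sqrt{302}}{8} \approx 18.45$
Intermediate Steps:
$B{\left(X \right)} = -2 + \sqrt{394 + X}$ ($B{\left(X \right)} = -2 + \sqrt{X + 394} = -2 + \sqrt{394 + X}$)
$M{\left(R \right)} = \frac{269}{R}$
$B{\left(\frac{-304 - 73}{29 + 3} \right)} + M{\left(299 \right)} = \left(-2 + \sqrt{394 + \frac{-304 - 73}{29 + 3}}\right) + \frac{269}{299} = \left(-2 + \sqrt{394 - \frac{377}{32}}\right) + 269 \cdot \frac{1}{299} = \left(-2 + \sqrt{394 - \frac{377}{32}}\right) + \frac{269}{299} = \left(-2 + \sqrt{\frac{12231}{32}}\right) + \frac{269}{299} = \left(-2 + \frac{9 \sqrt{302}}{8}\right) + \frac{269}{299} = - \frac{329}{299} + \frac{9 \sqrt{302}}{8}$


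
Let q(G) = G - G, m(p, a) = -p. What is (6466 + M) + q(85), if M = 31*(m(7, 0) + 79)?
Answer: 8698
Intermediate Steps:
q(G) = 0
M = 2232 (M = 31*(-1*7 + 79) = 31*(-7 + 79) = 31*72 = 2232)
(6466 + M) + q(85) = (6466 + 2232) + 0 = 8698 + 0 = 8698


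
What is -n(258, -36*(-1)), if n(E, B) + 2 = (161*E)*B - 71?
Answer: -1495295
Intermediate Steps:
n(E, B) = -73 + 161*B*E (n(E, B) = -2 + ((161*E)*B - 71) = -2 + (161*B*E - 71) = -2 + (-71 + 161*B*E) = -73 + 161*B*E)
-n(258, -36*(-1)) = -(-73 + 161*(-36*(-1))*258) = -(-73 + 161*(-6*(-6))*258) = -(-73 + 161*36*258) = -(-73 + 1495368) = -1*1495295 = -1495295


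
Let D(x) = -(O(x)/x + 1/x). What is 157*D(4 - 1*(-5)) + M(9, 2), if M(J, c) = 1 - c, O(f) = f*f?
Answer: -12883/9 ≈ -1431.4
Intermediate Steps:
O(f) = f**2
D(x) = -x - 1/x (D(x) = -(x**2/x + 1/x) = -(x + 1/x) = -x - 1/x)
157*D(4 - 1*(-5)) + M(9, 2) = 157*(-(4 - 1*(-5)) - 1/(4 - 1*(-5))) + (1 - 1*2) = 157*(-(4 + 5) - 1/(4 + 5)) + (1 - 2) = 157*(-1*9 - 1/9) - 1 = 157*(-9 - 1*1/9) - 1 = 157*(-9 - 1/9) - 1 = 157*(-82/9) - 1 = -12874/9 - 1 = -12883/9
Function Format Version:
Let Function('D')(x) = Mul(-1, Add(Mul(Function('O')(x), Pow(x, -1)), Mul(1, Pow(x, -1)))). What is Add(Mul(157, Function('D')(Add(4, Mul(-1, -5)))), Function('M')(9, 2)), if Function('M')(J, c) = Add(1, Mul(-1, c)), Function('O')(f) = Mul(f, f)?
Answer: Rational(-12883, 9) ≈ -1431.4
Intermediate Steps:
Function('O')(f) = Pow(f, 2)
Function('D')(x) = Add(Mul(-1, x), Mul(-1, Pow(x, -1))) (Function('D')(x) = Mul(-1, Add(Mul(Pow(x, 2), Pow(x, -1)), Mul(1, Pow(x, -1)))) = Mul(-1, Add(x, Pow(x, -1))) = Add(Mul(-1, x), Mul(-1, Pow(x, -1))))
Add(Mul(157, Function('D')(Add(4, Mul(-1, -5)))), Function('M')(9, 2)) = Add(Mul(157, Add(Mul(-1, Add(4, Mul(-1, -5))), Mul(-1, Pow(Add(4, Mul(-1, -5)), -1)))), Add(1, Mul(-1, 2))) = Add(Mul(157, Add(Mul(-1, Add(4, 5)), Mul(-1, Pow(Add(4, 5), -1)))), Add(1, -2)) = Add(Mul(157, Add(Mul(-1, 9), Mul(-1, Pow(9, -1)))), -1) = Add(Mul(157, Add(-9, Mul(-1, Rational(1, 9)))), -1) = Add(Mul(157, Add(-9, Rational(-1, 9))), -1) = Add(Mul(157, Rational(-82, 9)), -1) = Add(Rational(-12874, 9), -1) = Rational(-12883, 9)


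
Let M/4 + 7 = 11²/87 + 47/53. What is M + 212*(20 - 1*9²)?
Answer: -59716552/4611 ≈ -12951.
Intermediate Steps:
M = -87100/4611 (M = -28 + 4*(11²/87 + 47/53) = -28 + 4*(121*(1/87) + 47*(1/53)) = -28 + 4*(121/87 + 47/53) = -28 + 4*(10502/4611) = -28 + 42008/4611 = -87100/4611 ≈ -18.890)
M + 212*(20 - 1*9²) = -87100/4611 + 212*(20 - 1*9²) = -87100/4611 + 212*(20 - 1*81) = -87100/4611 + 212*(20 - 81) = -87100/4611 + 212*(-61) = -87100/4611 - 12932 = -59716552/4611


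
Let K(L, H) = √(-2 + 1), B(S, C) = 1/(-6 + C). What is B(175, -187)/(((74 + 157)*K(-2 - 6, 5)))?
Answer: I/44583 ≈ 2.243e-5*I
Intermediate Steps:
K(L, H) = I (K(L, H) = √(-1) = I)
B(175, -187)/(((74 + 157)*K(-2 - 6, 5))) = 1/((-6 - 187)*(((74 + 157)*I))) = 1/((-193)*((231*I))) = -(-1)*I/44583 = I/44583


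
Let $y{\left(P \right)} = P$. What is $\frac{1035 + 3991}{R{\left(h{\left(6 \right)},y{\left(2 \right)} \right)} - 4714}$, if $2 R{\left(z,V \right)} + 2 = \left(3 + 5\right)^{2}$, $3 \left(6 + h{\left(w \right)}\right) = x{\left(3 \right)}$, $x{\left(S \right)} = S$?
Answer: $- \frac{718}{669} \approx -1.0732$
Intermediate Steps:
$h{\left(w \right)} = -5$ ($h{\left(w \right)} = -6 + \frac{1}{3} \cdot 3 = -6 + 1 = -5$)
$R{\left(z,V \right)} = 31$ ($R{\left(z,V \right)} = -1 + \frac{\left(3 + 5\right)^{2}}{2} = -1 + \frac{8^{2}}{2} = -1 + \frac{1}{2} \cdot 64 = -1 + 32 = 31$)
$\frac{1035 + 3991}{R{\left(h{\left(6 \right)},y{\left(2 \right)} \right)} - 4714} = \frac{1035 + 3991}{31 - 4714} = \frac{5026}{-4683} = 5026 \left(- \frac{1}{4683}\right) = - \frac{718}{669}$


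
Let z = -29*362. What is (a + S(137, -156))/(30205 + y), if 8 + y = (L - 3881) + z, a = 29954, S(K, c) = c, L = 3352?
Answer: 14899/9585 ≈ 1.5544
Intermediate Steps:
z = -10498
y = -11035 (y = -8 + ((3352 - 3881) - 10498) = -8 + (-529 - 10498) = -8 - 11027 = -11035)
(a + S(137, -156))/(30205 + y) = (29954 - 156)/(30205 - 11035) = 29798/19170 = 29798*(1/19170) = 14899/9585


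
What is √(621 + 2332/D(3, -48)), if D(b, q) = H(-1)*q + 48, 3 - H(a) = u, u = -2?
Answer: 5*√3507/12 ≈ 24.675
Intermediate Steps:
H(a) = 5 (H(a) = 3 - 1*(-2) = 3 + 2 = 5)
D(b, q) = 48 + 5*q (D(b, q) = 5*q + 48 = 48 + 5*q)
√(621 + 2332/D(3, -48)) = √(621 + 2332/(48 + 5*(-48))) = √(621 + 2332/(48 - 240)) = √(621 + 2332/(-192)) = √(621 + 2332*(-1/192)) = √(621 - 583/48) = √(29225/48) = 5*√3507/12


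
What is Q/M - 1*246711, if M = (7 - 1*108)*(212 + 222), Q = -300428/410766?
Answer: -1110539766449914/4501379211 ≈ -2.4671e+5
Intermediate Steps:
Q = -150214/205383 (Q = -300428*1/410766 = -150214/205383 ≈ -0.73138)
M = -43834 (M = (7 - 108)*434 = -101*434 = -43834)
Q/M - 1*246711 = -150214/205383/(-43834) - 1*246711 = -150214/205383*(-1/43834) - 246711 = 75107/4501379211 - 246711 = -1110539766449914/4501379211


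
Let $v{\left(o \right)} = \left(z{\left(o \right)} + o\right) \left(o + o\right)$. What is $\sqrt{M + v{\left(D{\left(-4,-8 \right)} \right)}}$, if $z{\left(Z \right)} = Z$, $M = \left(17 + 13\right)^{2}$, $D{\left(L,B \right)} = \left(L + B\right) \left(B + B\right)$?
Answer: $6 \sqrt{4121} \approx 385.17$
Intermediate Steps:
$D{\left(L,B \right)} = 2 B \left(B + L\right)$ ($D{\left(L,B \right)} = \left(B + L\right) 2 B = 2 B \left(B + L\right)$)
$M = 900$ ($M = 30^{2} = 900$)
$v{\left(o \right)} = 4 o^{2}$ ($v{\left(o \right)} = \left(o + o\right) \left(o + o\right) = 2 o 2 o = 4 o^{2}$)
$\sqrt{M + v{\left(D{\left(-4,-8 \right)} \right)}} = \sqrt{900 + 4 \left(2 \left(-8\right) \left(-8 - 4\right)\right)^{2}} = \sqrt{900 + 4 \left(2 \left(-8\right) \left(-12\right)\right)^{2}} = \sqrt{900 + 4 \cdot 192^{2}} = \sqrt{900 + 4 \cdot 36864} = \sqrt{900 + 147456} = \sqrt{148356} = 6 \sqrt{4121}$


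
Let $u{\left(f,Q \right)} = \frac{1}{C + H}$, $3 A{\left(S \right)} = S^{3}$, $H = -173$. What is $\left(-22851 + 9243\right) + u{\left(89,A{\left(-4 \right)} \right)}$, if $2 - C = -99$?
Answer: $- \frac{979777}{72} \approx -13608.0$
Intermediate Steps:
$C = 101$ ($C = 2 - -99 = 2 + 99 = 101$)
$A{\left(S \right)} = \frac{S^{3}}{3}$
$u{\left(f,Q \right)} = - \frac{1}{72}$ ($u{\left(f,Q \right)} = \frac{1}{101 - 173} = \frac{1}{-72} = - \frac{1}{72}$)
$\left(-22851 + 9243\right) + u{\left(89,A{\left(-4 \right)} \right)} = \left(-22851 + 9243\right) - \frac{1}{72} = -13608 - \frac{1}{72} = - \frac{979777}{72}$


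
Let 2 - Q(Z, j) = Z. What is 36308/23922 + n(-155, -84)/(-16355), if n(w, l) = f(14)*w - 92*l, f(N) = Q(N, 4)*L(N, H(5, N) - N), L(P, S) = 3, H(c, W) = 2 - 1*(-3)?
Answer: 137731682/195622155 ≈ 0.70407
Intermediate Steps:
H(c, W) = 5 (H(c, W) = 2 + 3 = 5)
Q(Z, j) = 2 - Z
f(N) = 6 - 3*N (f(N) = (2 - N)*3 = 6 - 3*N)
n(w, l) = -92*l - 36*w (n(w, l) = (6 - 3*14)*w - 92*l = (6 - 42)*w - 92*l = -36*w - 92*l = -92*l - 36*w)
36308/23922 + n(-155, -84)/(-16355) = 36308/23922 + (-92*(-84) - 36*(-155))/(-16355) = 36308*(1/23922) + (7728 + 5580)*(-1/16355) = 18154/11961 + 13308*(-1/16355) = 18154/11961 - 13308/16355 = 137731682/195622155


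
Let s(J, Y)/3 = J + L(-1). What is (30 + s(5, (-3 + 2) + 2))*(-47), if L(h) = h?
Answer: -1974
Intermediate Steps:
s(J, Y) = -3 + 3*J (s(J, Y) = 3*(J - 1) = 3*(-1 + J) = -3 + 3*J)
(30 + s(5, (-3 + 2) + 2))*(-47) = (30 + (-3 + 3*5))*(-47) = (30 + (-3 + 15))*(-47) = (30 + 12)*(-47) = 42*(-47) = -1974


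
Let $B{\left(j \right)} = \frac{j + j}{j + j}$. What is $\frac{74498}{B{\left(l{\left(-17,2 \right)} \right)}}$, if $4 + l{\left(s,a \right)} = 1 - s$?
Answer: $74498$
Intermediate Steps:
$l{\left(s,a \right)} = -3 - s$ ($l{\left(s,a \right)} = -4 - \left(-1 + s\right) = -3 - s$)
$B{\left(j \right)} = 1$ ($B{\left(j \right)} = \frac{2 j}{2 j} = 2 j \frac{1}{2 j} = 1$)
$\frac{74498}{B{\left(l{\left(-17,2 \right)} \right)}} = \frac{74498}{1} = 74498 \cdot 1 = 74498$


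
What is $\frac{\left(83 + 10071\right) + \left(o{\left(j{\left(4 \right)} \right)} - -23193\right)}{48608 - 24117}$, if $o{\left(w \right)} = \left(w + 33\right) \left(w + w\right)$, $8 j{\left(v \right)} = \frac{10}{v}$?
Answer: $\frac{4271081}{3134848} \approx 1.3625$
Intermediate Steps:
$j{\left(v \right)} = \frac{5}{4 v}$ ($j{\left(v \right)} = \frac{10 \frac{1}{v}}{8} = \frac{5}{4 v}$)
$o{\left(w \right)} = 2 w \left(33 + w\right)$ ($o{\left(w \right)} = \left(33 + w\right) 2 w = 2 w \left(33 + w\right)$)
$\frac{\left(83 + 10071\right) + \left(o{\left(j{\left(4 \right)} \right)} - -23193\right)}{48608 - 24117} = \frac{\left(83 + 10071\right) + \left(2 \frac{5}{4 \cdot 4} \left(33 + \frac{5}{4 \cdot 4}\right) - -23193\right)}{48608 - 24117} = \frac{10154 + \left(2 \cdot \frac{5}{4} \cdot \frac{1}{4} \left(33 + \frac{5}{4} \cdot \frac{1}{4}\right) + 23193\right)}{48608 - 24117} = \frac{10154 + \left(2 \cdot \frac{5}{16} \left(33 + \frac{5}{16}\right) + 23193\right)}{24491} = \left(10154 + \left(2 \cdot \frac{5}{16} \cdot \frac{533}{16} + 23193\right)\right) \frac{1}{24491} = \left(10154 + \left(\frac{2665}{128} + 23193\right)\right) \frac{1}{24491} = \left(10154 + \frac{2971369}{128}\right) \frac{1}{24491} = \frac{4271081}{128} \cdot \frac{1}{24491} = \frac{4271081}{3134848}$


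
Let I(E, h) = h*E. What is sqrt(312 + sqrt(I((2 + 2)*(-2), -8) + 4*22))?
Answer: sqrt(312 + 2*sqrt(38)) ≈ 18.009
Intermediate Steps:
I(E, h) = E*h
sqrt(312 + sqrt(I((2 + 2)*(-2), -8) + 4*22)) = sqrt(312 + sqrt(((2 + 2)*(-2))*(-8) + 4*22)) = sqrt(312 + sqrt((4*(-2))*(-8) + 88)) = sqrt(312 + sqrt(-8*(-8) + 88)) = sqrt(312 + sqrt(64 + 88)) = sqrt(312 + sqrt(152)) = sqrt(312 + 2*sqrt(38))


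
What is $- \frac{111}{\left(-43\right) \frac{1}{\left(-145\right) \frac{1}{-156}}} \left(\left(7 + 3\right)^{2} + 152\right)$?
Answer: $\frac{337995}{559} \approx 604.64$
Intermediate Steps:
$- \frac{111}{\left(-43\right) \frac{1}{\left(-145\right) \frac{1}{-156}}} \left(\left(7 + 3\right)^{2} + 152\right) = - \frac{111}{\left(-43\right) \frac{1}{\left(-145\right) \left(- \frac{1}{156}\right)}} \left(10^{2} + 152\right) = - \frac{111}{\left(-43\right) \frac{1}{\frac{145}{156}}} \left(100 + 152\right) = - \frac{111}{\left(-43\right) \frac{156}{145}} \cdot 252 = - \frac{111}{- \frac{6708}{145}} \cdot 252 = \left(-111\right) \left(- \frac{145}{6708}\right) 252 = \frac{5365}{2236} \cdot 252 = \frac{337995}{559}$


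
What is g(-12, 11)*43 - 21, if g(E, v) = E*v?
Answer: -5697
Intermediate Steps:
g(-12, 11)*43 - 21 = -12*11*43 - 21 = -132*43 - 21 = -5676 - 21 = -5697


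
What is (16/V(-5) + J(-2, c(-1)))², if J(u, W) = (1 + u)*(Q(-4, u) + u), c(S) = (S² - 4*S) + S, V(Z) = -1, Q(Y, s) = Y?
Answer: 100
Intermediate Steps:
c(S) = S² - 3*S
J(u, W) = (1 + u)*(-4 + u)
(16/V(-5) + J(-2, c(-1)))² = (16/(-1) + (-4 + (-2)² - 3*(-2)))² = (16*(-1) + (-4 + 4 + 6))² = (-16 + 6)² = (-10)² = 100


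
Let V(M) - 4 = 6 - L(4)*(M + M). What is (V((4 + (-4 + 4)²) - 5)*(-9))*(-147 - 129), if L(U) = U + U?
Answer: 64584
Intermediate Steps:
L(U) = 2*U
V(M) = 10 - 16*M (V(M) = 4 + (6 - 2*4*(M + M)) = 4 + (6 - 8*2*M) = 4 + (6 - 16*M) = 10 - 16*M)
(V((4 + (-4 + 4)²) - 5)*(-9))*(-147 - 129) = ((10 - 16*((4 + (-4 + 4)²) - 5))*(-9))*(-147 - 129) = ((10 - 16*((4 + 0²) - 5))*(-9))*(-276) = ((10 - 16*((4 + 0) - 5))*(-9))*(-276) = ((10 - 16*(4 - 5))*(-9))*(-276) = ((10 - 16*(-1))*(-9))*(-276) = ((10 + 16)*(-9))*(-276) = (26*(-9))*(-276) = -234*(-276) = 64584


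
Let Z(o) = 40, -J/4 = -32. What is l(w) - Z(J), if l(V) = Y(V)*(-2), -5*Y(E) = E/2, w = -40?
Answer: -48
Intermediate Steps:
J = 128 (J = -4*(-32) = 128)
Y(E) = -E/10 (Y(E) = -E/(5*2) = -E/10)
l(V) = V/5 (l(V) = -V/10*(-2) = V/5)
l(w) - Z(J) = (⅕)*(-40) - 1*40 = -8 - 40 = -48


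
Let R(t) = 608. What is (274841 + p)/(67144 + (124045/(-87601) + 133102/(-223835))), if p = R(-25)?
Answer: 5401050772880915/1316531529920363 ≈ 4.1025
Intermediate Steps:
p = 608
(274841 + p)/(67144 + (124045/(-87601) + 133102/(-223835))) = (274841 + 608)/(67144 + (124045/(-87601) + 133102/(-223835))) = 275449/(67144 + (124045*(-1/87601) + 133102*(-1/223835))) = 275449/(67144 + (-124045/87601 - 133102/223835)) = 275449/(67144 - 39425480877/19608169835) = 275449/(1316531529920363/19608169835) = 275449*(19608169835/1316531529920363) = 5401050772880915/1316531529920363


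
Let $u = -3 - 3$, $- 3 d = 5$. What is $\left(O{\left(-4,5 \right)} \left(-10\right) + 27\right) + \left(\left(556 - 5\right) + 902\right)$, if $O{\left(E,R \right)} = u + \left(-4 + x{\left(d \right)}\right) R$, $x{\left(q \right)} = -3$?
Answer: $1890$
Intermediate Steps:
$d = - \frac{5}{3}$ ($d = \left(- \frac{1}{3}\right) 5 = - \frac{5}{3} \approx -1.6667$)
$u = -6$
$O{\left(E,R \right)} = -6 - 7 R$ ($O{\left(E,R \right)} = -6 + \left(-4 - 3\right) R = -6 - 7 R$)
$\left(O{\left(-4,5 \right)} \left(-10\right) + 27\right) + \left(\left(556 - 5\right) + 902\right) = \left(\left(-6 - 35\right) \left(-10\right) + 27\right) + \left(\left(556 - 5\right) + 902\right) = \left(\left(-6 - 35\right) \left(-10\right) + 27\right) + \left(551 + 902\right) = \left(\left(-41\right) \left(-10\right) + 27\right) + 1453 = \left(410 + 27\right) + 1453 = 437 + 1453 = 1890$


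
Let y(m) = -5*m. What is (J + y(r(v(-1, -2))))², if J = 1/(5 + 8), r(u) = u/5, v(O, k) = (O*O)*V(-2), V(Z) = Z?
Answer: 729/169 ≈ 4.3136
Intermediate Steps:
v(O, k) = -2*O² (v(O, k) = (O*O)*(-2) = O²*(-2) = -2*O²)
r(u) = u/5 (r(u) = u*(⅕) = u/5)
J = 1/13 ≈ 0.076923
(J + y(r(v(-1, -2))))² = (1/13 - (-2)*(-1)²)² = (1/13 - (-2))² = (1/13 - 5*(-⅖))² = (1/13 + 2)² = (27/13)² = 729/169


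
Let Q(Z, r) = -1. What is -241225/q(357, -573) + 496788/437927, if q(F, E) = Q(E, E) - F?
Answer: 105816790679/156777866 ≈ 674.95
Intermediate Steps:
q(F, E) = -1 - F
-241225/q(357, -573) + 496788/437927 = -241225/(-1 - 1*357) + 496788/437927 = -241225/(-1 - 357) + 496788*(1/437927) = -241225/(-358) + 496788/437927 = -241225*(-1/358) + 496788/437927 = 241225/358 + 496788/437927 = 105816790679/156777866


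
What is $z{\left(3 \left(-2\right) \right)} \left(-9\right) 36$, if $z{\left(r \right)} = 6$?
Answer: $-1944$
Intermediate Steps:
$z{\left(3 \left(-2\right) \right)} \left(-9\right) 36 = 6 \left(-9\right) 36 = \left(-54\right) 36 = -1944$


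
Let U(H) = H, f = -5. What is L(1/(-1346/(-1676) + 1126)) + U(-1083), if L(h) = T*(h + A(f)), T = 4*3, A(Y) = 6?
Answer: -954637815/944261 ≈ -1011.0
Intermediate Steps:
T = 12
L(h) = 72 + 12*h (L(h) = 12*(h + 6) = 12*(6 + h) = 72 + 12*h)
L(1/(-1346/(-1676) + 1126)) + U(-1083) = (72 + 12/(-1346/(-1676) + 1126)) - 1083 = (72 + 12/(-1346*(-1/1676) + 1126)) - 1083 = (72 + 12/(673/838 + 1126)) - 1083 = (72 + 12/(944261/838)) - 1083 = (72 + 12*(838/944261)) - 1083 = (72 + 10056/944261) - 1083 = 67996848/944261 - 1083 = -954637815/944261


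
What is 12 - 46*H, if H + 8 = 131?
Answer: -5646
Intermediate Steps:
H = 123 (H = -8 + 131 = 123)
12 - 46*H = 12 - 46*123 = 12 - 5658 = -5646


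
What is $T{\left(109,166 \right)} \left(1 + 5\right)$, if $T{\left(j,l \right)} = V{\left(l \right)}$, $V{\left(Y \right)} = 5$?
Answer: $30$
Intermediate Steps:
$T{\left(j,l \right)} = 5$
$T{\left(109,166 \right)} \left(1 + 5\right) = 5 \left(1 + 5\right) = 5 \cdot 6 = 30$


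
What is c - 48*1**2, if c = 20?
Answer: -28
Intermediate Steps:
c - 48*1**2 = 20 - 48*1**2 = 20 - 48*1 = 20 - 48 = -28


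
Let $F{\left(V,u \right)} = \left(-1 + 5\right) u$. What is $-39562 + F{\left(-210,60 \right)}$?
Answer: $-39322$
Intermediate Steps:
$F{\left(V,u \right)} = 4 u$
$-39562 + F{\left(-210,60 \right)} = -39562 + 4 \cdot 60 = -39562 + 240 = -39322$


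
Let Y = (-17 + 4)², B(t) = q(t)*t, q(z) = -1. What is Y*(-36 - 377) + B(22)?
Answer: -69819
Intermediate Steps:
B(t) = -t
Y = 169 (Y = (-13)² = 169)
Y*(-36 - 377) + B(22) = 169*(-36 - 377) - 1*22 = 169*(-413) - 22 = -69797 - 22 = -69819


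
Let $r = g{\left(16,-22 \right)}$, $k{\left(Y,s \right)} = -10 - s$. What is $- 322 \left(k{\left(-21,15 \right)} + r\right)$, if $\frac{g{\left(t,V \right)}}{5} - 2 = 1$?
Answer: $3220$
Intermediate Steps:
$g{\left(t,V \right)} = 15$ ($g{\left(t,V \right)} = 10 + 5 \cdot 1 = 10 + 5 = 15$)
$r = 15$
$- 322 \left(k{\left(-21,15 \right)} + r\right) = - 322 \left(\left(-10 - 15\right) + 15\right) = - 322 \left(-25 + 15\right) = \left(-322\right) \left(-10\right) = 3220$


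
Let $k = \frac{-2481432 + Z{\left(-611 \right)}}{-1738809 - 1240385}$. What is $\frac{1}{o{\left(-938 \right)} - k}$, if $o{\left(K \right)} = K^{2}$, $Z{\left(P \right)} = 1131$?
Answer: $\frac{2979194}{2621223485435} \approx 1.1366 \cdot 10^{-6}$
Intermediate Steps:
$k = \frac{2480301}{2979194}$ ($k = \frac{-2481432 + 1131}{-1738809 - 1240385} = - \frac{2480301}{-2979194} = \left(-2480301\right) \left(- \frac{1}{2979194}\right) = \frac{2480301}{2979194} \approx 0.83254$)
$\frac{1}{o{\left(-938 \right)} - k} = \frac{1}{\left(-938\right)^{2} - \frac{2480301}{2979194}} = \frac{1}{879844 - \frac{2480301}{2979194}} = \frac{1}{\frac{2621223485435}{2979194}} = \frac{2979194}{2621223485435}$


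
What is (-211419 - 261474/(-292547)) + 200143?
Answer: -3298498498/292547 ≈ -11275.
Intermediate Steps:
(-211419 - 261474/(-292547)) + 200143 = (-211419 - 261474*(-1/292547)) + 200143 = (-211419 + 261474/292547) + 200143 = -61849732719/292547 + 200143 = -3298498498/292547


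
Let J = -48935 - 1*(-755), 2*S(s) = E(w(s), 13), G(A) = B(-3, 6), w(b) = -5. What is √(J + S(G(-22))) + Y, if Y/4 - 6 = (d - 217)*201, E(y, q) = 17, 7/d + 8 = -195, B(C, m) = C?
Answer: -5059680/29 + I*√192686/2 ≈ -1.7447e+5 + 219.48*I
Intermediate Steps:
d = -1/29 (d = 7/(-8 - 195) = 7/(-203) = 7*(-1/203) = -1/29 ≈ -0.034483)
G(A) = -3
S(s) = 17/2 (S(s) = (½)*17 = 17/2)
J = -48180 (J = -48935 + 755 = -48180)
Y = -5059680/29 (Y = 24 + 4*((-1/29 - 217)*201) = 24 + 4*(-6294/29*201) = 24 + 4*(-1265094/29) = 24 - 5060376/29 = -5059680/29 ≈ -1.7447e+5)
√(J + S(G(-22))) + Y = √(-48180 + 17/2) - 5059680/29 = √(-96343/2) - 5059680/29 = I*√192686/2 - 5059680/29 = -5059680/29 + I*√192686/2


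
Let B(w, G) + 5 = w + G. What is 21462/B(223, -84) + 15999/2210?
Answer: 24787443/148070 ≈ 167.40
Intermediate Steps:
B(w, G) = -5 + G + w (B(w, G) = -5 + (w + G) = -5 + (G + w) = -5 + G + w)
21462/B(223, -84) + 15999/2210 = 21462/(-5 - 84 + 223) + 15999/2210 = 21462/134 + 15999*(1/2210) = 21462*(1/134) + 15999/2210 = 10731/67 + 15999/2210 = 24787443/148070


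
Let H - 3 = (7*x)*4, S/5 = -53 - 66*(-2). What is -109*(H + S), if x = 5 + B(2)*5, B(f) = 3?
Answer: -104422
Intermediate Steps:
x = 20 (x = 5 + 3*5 = 5 + 15 = 20)
S = 395 (S = 5*(-53 - 66*(-2)) = 5*(-53 + 132) = 5*79 = 395)
H = 563 (H = 3 + (7*20)*4 = 3 + 140*4 = 3 + 560 = 563)
-109*(H + S) = -109*(563 + 395) = -109*958 = -104422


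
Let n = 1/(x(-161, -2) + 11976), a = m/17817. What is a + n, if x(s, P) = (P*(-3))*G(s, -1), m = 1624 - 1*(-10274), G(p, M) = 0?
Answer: 47502755/71125464 ≈ 0.66787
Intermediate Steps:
m = 11898 (m = 1624 + 10274 = 11898)
x(s, P) = 0 (x(s, P) = (P*(-3))*0 = -3*P*0 = 0)
a = 3966/5939 (a = 11898/17817 = 11898*(1/17817) = 3966/5939 ≈ 0.66779)
n = 1/11976 (n = 1/(0 + 11976) = 1/11976 ≈ 8.3500e-5)
a + n = 3966/5939 + 1/11976 = 47502755/71125464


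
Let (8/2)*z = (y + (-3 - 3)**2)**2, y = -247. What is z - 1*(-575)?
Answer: 46821/4 ≈ 11705.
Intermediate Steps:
z = 44521/4 (z = (-247 + (-3 - 3)**2)**2/4 = (-247 + (-6)**2)**2/4 = (-247 + 36)**2/4 = (1/4)*(-211)**2 = (1/4)*44521 = 44521/4 ≈ 11130.)
z - 1*(-575) = 44521/4 - 1*(-575) = 44521/4 + 575 = 46821/4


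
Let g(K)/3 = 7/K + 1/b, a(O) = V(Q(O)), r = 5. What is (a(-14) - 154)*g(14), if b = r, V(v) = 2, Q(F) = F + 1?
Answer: -1596/5 ≈ -319.20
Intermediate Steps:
Q(F) = 1 + F
a(O) = 2
b = 5
g(K) = ⅗ + 21/K (g(K) = 3*(7/K + 1/5) = 3*(7/K + 1*(⅕)) = 3*(7/K + ⅕) = 3*(⅕ + 7/K) = ⅗ + 21/K)
(a(-14) - 154)*g(14) = (2 - 154)*(⅗ + 21/14) = -152*(⅗ + 21*(1/14)) = -152*(⅗ + 3/2) = -152*21/10 = -1596/5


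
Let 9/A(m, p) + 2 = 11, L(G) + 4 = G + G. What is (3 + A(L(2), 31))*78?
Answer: 312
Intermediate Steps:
L(G) = -4 + 2*G (L(G) = -4 + (G + G) = -4 + 2*G)
A(m, p) = 1 (A(m, p) = 9/(-2 + 11) = 9/9 = 9*(⅑) = 1)
(3 + A(L(2), 31))*78 = (3 + 1)*78 = 4*78 = 312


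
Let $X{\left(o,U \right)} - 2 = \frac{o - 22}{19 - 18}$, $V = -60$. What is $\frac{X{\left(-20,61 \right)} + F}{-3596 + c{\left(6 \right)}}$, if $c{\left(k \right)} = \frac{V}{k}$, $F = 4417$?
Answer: $- \frac{1459}{1202} \approx -1.2138$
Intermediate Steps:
$X{\left(o,U \right)} = -20 + o$ ($X{\left(o,U \right)} = 2 + \frac{o - 22}{19 - 18} = 2 + \frac{-22 + o}{1} = 2 + \left(-22 + o\right) 1 = 2 + \left(-22 + o\right) = -20 + o$)
$c{\left(k \right)} = - \frac{60}{k}$
$\frac{X{\left(-20,61 \right)} + F}{-3596 + c{\left(6 \right)}} = \frac{\left(-20 - 20\right) + 4417}{-3596 - \frac{60}{6}} = \frac{-40 + 4417}{-3596 - 10} = \frac{4377}{-3596 - 10} = \frac{4377}{-3606} = 4377 \left(- \frac{1}{3606}\right) = - \frac{1459}{1202}$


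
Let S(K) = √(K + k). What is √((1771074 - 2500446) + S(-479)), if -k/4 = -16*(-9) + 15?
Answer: √(-729372 + I*√1115) ≈ 0.02 + 854.03*I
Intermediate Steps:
k = -636 (k = -4*(-16*(-9) + 15) = -4*(144 + 15) = -4*159 = -636)
S(K) = √(-636 + K) (S(K) = √(K - 636) = √(-636 + K))
√((1771074 - 2500446) + S(-479)) = √((1771074 - 2500446) + √(-636 - 479)) = √(-729372 + √(-1115)) = √(-729372 + I*√1115)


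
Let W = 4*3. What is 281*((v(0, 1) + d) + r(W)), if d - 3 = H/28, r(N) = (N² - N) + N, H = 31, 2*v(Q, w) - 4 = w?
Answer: 1184977/28 ≈ 42321.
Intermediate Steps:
v(Q, w) = 2 + w/2
W = 12
r(N) = N²
d = 115/28 (d = 3 + 31/28 = 115/28 ≈ 4.1071)
281*((v(0, 1) + d) + r(W)) = 281*(((2 + (½)*1) + 115/28) + 12²) = 281*(((2 + ½) + 115/28) + 144) = 281*((5/2 + 115/28) + 144) = 281*(185/28 + 144) = 281*(4217/28) = 1184977/28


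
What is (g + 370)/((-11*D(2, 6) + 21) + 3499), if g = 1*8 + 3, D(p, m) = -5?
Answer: 381/3575 ≈ 0.10657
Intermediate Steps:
g = 11 (g = 8 + 3 = 11)
(g + 370)/((-11*D(2, 6) + 21) + 3499) = (11 + 370)/((-11*(-5) + 21) + 3499) = 381/((55 + 21) + 3499) = 381/(76 + 3499) = 381/3575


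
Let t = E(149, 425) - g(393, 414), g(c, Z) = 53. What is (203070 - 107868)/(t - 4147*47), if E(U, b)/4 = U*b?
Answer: 5289/3241 ≈ 1.6319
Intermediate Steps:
E(U, b) = 4*U*b (E(U, b) = 4*(U*b) = 4*U*b)
t = 253247 (t = 4*149*425 - 1*53 = 253300 - 53 = 253247)
(203070 - 107868)/(t - 4147*47) = (203070 - 107868)/(253247 - 4147*47) = 95202/(253247 - 194909) = 95202/58338 = 95202*(1/58338) = 5289/3241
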